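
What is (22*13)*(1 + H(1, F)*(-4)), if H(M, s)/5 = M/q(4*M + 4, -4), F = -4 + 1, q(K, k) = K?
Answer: -429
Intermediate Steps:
F = -3
H(M, s) = 5*M/(4 + 4*M) (H(M, s) = 5*(M/(4*M + 4)) = 5*(M/(4 + 4*M)) = 5*M/(4 + 4*M))
(22*13)*(1 + H(1, F)*(-4)) = (22*13)*(1 + ((5/4)*1/(1 + 1))*(-4)) = 286*(1 + ((5/4)*1/2)*(-4)) = 286*(1 + ((5/4)*1*(½))*(-4)) = 286*(1 + (5/8)*(-4)) = 286*(1 - 5/2) = 286*(-3/2) = -429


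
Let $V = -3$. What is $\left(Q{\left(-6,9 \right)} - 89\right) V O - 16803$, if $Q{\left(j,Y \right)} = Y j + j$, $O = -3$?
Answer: $-18144$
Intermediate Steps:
$Q{\left(j,Y \right)} = j + Y j$
$\left(Q{\left(-6,9 \right)} - 89\right) V O - 16803 = \left(- 6 \left(1 + 9\right) - 89\right) \left(\left(-3\right) \left(-3\right)\right) - 16803 = \left(\left(-6\right) 10 - 89\right) 9 - 16803 = \left(-60 - 89\right) 9 - 16803 = \left(-149\right) 9 - 16803 = -1341 - 16803 = -18144$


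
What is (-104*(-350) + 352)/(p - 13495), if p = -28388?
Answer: -36752/41883 ≈ -0.87749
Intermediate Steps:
(-104*(-350) + 352)/(p - 13495) = (-104*(-350) + 352)/(-28388 - 13495) = (36400 + 352)/(-41883) = 36752*(-1/41883) = -36752/41883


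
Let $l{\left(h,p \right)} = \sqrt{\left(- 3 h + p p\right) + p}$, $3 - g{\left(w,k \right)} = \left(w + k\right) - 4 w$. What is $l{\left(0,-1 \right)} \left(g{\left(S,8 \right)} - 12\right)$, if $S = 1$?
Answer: $0$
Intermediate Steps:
$g{\left(w,k \right)} = 3 - k + 3 w$ ($g{\left(w,k \right)} = 3 - \left(\left(w + k\right) - 4 w\right) = 3 - \left(\left(k + w\right) - 4 w\right) = 3 - \left(k - 3 w\right) = 3 - k + 3 w$)
$l{\left(h,p \right)} = \sqrt{p + p^{2} - 3 h}$ ($l{\left(h,p \right)} = \sqrt{\left(- 3 h + p^{2}\right) + p} = \sqrt{\left(p^{2} - 3 h\right) + p} = \sqrt{p + p^{2} - 3 h}$)
$l{\left(0,-1 \right)} \left(g{\left(S,8 \right)} - 12\right) = \sqrt{-1 + \left(-1\right)^{2} - 0} \left(\left(3 - 8 + 3 \cdot 1\right) - 12\right) = \sqrt{-1 + 1 + 0} \left(\left(3 - 8 + 3\right) + \left(-18 + 6\right)\right) = \sqrt{0} \left(-2 - 12\right) = 0 \left(-14\right) = 0$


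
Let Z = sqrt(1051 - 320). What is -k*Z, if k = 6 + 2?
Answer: -8*sqrt(731) ≈ -216.30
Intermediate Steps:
Z = sqrt(731) ≈ 27.037
k = 8
-k*Z = -8*sqrt(731)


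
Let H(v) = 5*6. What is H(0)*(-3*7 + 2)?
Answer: -570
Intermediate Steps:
H(v) = 30
H(0)*(-3*7 + 2) = 30*(-3*7 + 2) = 30*(-21 + 2) = 30*(-19) = -570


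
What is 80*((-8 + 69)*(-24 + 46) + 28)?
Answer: 109600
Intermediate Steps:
80*((-8 + 69)*(-24 + 46) + 28) = 80*(61*22 + 28) = 80*(1342 + 28) = 80*1370 = 109600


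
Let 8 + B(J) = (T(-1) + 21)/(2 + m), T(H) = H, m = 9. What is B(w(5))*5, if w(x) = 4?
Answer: -340/11 ≈ -30.909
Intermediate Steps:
B(J) = -68/11 (B(J) = -8 + (-1 + 21)/(2 + 9) = -8 + 20/11 = -68/11)
B(w(5))*5 = -68/11*5 = -340/11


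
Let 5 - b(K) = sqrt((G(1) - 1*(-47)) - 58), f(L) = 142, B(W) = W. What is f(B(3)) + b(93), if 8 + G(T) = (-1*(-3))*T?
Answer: 147 - 4*I ≈ 147.0 - 4.0*I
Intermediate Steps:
G(T) = -8 + 3*T (G(T) = -8 + (-1*(-3))*T = -8 + 3*T)
b(K) = 5 - 4*I (b(K) = 5 - sqrt(((-8 + 3*1) - 1*(-47)) - 58) = 5 - sqrt(((-8 + 3) + 47) - 58) = 5 - sqrt((-5 + 47) - 58) = 5 - sqrt(42 - 58) = 5 - sqrt(-16) = 5 - 4*I)
f(B(3)) + b(93) = 142 + (5 - 4*I) = 147 - 4*I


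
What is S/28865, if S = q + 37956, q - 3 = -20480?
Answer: 17479/28865 ≈ 0.60554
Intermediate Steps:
q = -20477 (q = 3 - 20480 = -20477)
S = 17479 (S = -20477 + 37956 = 17479)
S/28865 = 17479/28865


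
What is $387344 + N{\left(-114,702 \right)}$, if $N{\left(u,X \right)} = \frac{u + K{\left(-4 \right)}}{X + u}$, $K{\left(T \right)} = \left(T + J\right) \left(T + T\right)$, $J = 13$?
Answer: $\frac{37959681}{98} \approx 3.8734 \cdot 10^{5}$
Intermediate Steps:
$K{\left(T \right)} = 2 T \left(13 + T\right)$ ($K{\left(T \right)} = \left(T + 13\right) \left(T + T\right) = \left(13 + T\right) 2 T = 2 T \left(13 + T\right)$)
$N{\left(u,X \right)} = \frac{-72 + u}{X + u}$ ($N{\left(u,X \right)} = \frac{u + 2 \left(-4\right) \left(13 - 4\right)}{X + u} = \frac{u + 2 \left(-4\right) 9}{X + u} = \frac{u - 72}{X + u} = \frac{-72 + u}{X + u}$)
$387344 + N{\left(-114,702 \right)} = 387344 + \frac{-72 - 114}{702 - 114} = 387344 + \frac{1}{588} \left(-186\right) = 387344 - \frac{31}{98} = \frac{37959681}{98}$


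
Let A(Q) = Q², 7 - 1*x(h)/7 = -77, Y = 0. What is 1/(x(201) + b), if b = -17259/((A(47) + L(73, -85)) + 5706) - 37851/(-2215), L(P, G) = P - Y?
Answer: 17693420/10667856063 ≈ 0.0016586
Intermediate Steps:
x(h) = 588 (x(h) = 49 - 7*(-77) = 49 + 539 = 588)
L(P, G) = P (L(P, G) = P - 1*0 = P + 0 = P)
b = 264125103/17693420 (b = -17259/((47² + 73) + 5706) - 37851/(-2215) = -17259/((2209 + 73) + 5706) - 37851*(-1/2215) = -17259/(2282 + 5706) + 37851/2215 = -17259/7988 + 37851/2215 = 264125103/17693420 ≈ 14.928)
1/(x(201) + b) = 1/(588 + 264125103/17693420) = 1/(10667856063/17693420) = 17693420/10667856063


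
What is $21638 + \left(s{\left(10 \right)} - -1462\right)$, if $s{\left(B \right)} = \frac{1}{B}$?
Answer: $\frac{231001}{10} \approx 23100.0$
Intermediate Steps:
$21638 + \left(s{\left(10 \right)} - -1462\right) = 21638 + \left(\frac{1}{10} - -1462\right) = 21638 + \left(\frac{1}{10} + 1462\right) = 21638 + \frac{14621}{10} = \frac{231001}{10}$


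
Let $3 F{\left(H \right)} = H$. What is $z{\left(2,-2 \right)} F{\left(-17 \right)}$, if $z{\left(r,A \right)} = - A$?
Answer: $- \frac{34}{3} \approx -11.333$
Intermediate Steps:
$F{\left(H \right)} = \frac{H}{3}$
$z{\left(2,-2 \right)} F{\left(-17 \right)} = \left(-1\right) \left(-2\right) \frac{1}{3} \left(-17\right) = 2 \left(- \frac{17}{3}\right) = - \frac{34}{3}$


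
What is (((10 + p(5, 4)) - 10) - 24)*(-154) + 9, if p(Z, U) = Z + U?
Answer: 2319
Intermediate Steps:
p(Z, U) = U + Z
(((10 + p(5, 4)) - 10) - 24)*(-154) + 9 = (((10 + (4 + 5)) - 10) - 24)*(-154) + 9 = (((10 + 9) - 10) - 24)*(-154) + 9 = ((19 - 10) - 24)*(-154) + 9 = (9 - 24)*(-154) + 9 = -15*(-154) + 9 = 2310 + 9 = 2319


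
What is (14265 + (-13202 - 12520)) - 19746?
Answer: -31203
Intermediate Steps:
(14265 + (-13202 - 12520)) - 19746 = (14265 - 25722) - 19746 = -11457 - 19746 = -31203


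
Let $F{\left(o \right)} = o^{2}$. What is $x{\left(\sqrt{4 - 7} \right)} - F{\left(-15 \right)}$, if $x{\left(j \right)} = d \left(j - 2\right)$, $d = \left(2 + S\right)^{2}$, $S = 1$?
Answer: $-243 + 9 i \sqrt{3} \approx -243.0 + 15.588 i$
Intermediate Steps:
$d = 9$ ($d = \left(2 + 1\right)^{2} = 3^{2} = 9$)
$x{\left(j \right)} = -18 + 9 j$ ($x{\left(j \right)} = 9 \left(j - 2\right) = 9 \left(-2 + j\right) = -18 + 9 j$)
$x{\left(\sqrt{4 - 7} \right)} - F{\left(-15 \right)} = \left(-18 + 9 \sqrt{4 - 7}\right) - \left(-15\right)^{2} = \left(-18 + 9 \sqrt{-3}\right) - 225 = \left(-18 + 9 i \sqrt{3}\right) - 225 = -243 + 9 i \sqrt{3}$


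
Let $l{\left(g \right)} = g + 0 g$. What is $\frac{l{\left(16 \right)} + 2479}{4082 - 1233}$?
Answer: $\frac{2495}{2849} \approx 0.87575$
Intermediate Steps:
$l{\left(g \right)} = g$ ($l{\left(g \right)} = g + 0 = g$)
$\frac{l{\left(16 \right)} + 2479}{4082 - 1233} = \frac{16 + 2479}{4082 - 1233} = \frac{2495}{2849}$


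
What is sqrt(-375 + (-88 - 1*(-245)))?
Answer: I*sqrt(218) ≈ 14.765*I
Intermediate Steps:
sqrt(-375 + (-88 - 1*(-245))) = sqrt(-375 + (-88 + 245)) = sqrt(-375 + 157) = sqrt(-218) = I*sqrt(218)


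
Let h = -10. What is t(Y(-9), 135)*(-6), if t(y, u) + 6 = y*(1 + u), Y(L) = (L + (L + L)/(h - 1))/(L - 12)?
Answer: -19260/77 ≈ -250.13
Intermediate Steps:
Y(L) = 9*L/(11*(-12 + L)) (Y(L) = (L + (L + L)/(-10 - 1))/(L - 12) = (L + (2*L)/(-11))/(-12 + L) = (L + (2*L)*(-1/11))/(-12 + L) = (L - 2*L/11)/(-12 + L) = (9*L/11)/(-12 + L) = 9*L/(11*(-12 + L)))
t(y, u) = -6 + y*(1 + u)
t(Y(-9), 135)*(-6) = (-6 + (9/11)*(-9)/(-12 - 9) + 135*((9/11)*(-9)/(-12 - 9)))*(-6) = (-6 + (9/11)*(-9)/(-21) + 135*((9/11)*(-9)/(-21)))*(-6) = (-6 + (9/11)*(-9)*(-1/21) + 135*((9/11)*(-9)*(-1/21)))*(-6) = (-6 + 27/77 + 135*(27/77))*(-6) = (-6 + 27/77 + 3645/77)*(-6) = (3210/77)*(-6) = -19260/77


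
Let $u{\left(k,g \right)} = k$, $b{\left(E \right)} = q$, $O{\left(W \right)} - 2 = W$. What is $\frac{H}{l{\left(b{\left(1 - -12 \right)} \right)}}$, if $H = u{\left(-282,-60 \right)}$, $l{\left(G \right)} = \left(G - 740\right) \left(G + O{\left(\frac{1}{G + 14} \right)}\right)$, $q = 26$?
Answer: $\frac{1880}{133399} \approx 0.014093$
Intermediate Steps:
$O{\left(W \right)} = 2 + W$
$b{\left(E \right)} = 26$
$l{\left(G \right)} = \left(-740 + G\right) \left(2 + G + \frac{1}{14 + G}\right)$ ($l{\left(G \right)} = \left(G - 740\right) \left(G + \left(2 + \frac{1}{G + 14}\right)\right) = \left(-740 + G\right) \left(G + \left(2 + \frac{1}{14 + G}\right)\right) = \left(-740 + G\right) \left(2 + G + \frac{1}{14 + G}\right)$)
$H = -282$
$\frac{H}{l{\left(b{\left(1 - -12 \right)} \right)}} = - \frac{282}{\frac{1}{14 + 26} \left(-21460 + 26^{3} - 307086 - 724 \cdot 26^{2}\right)} = - \frac{282}{\frac{1}{40} \left(-21460 + 17576 - 307086 - 489424\right)} = - \frac{282}{\frac{1}{40} \left(-800394\right)} = - \frac{282}{- \frac{400197}{20}} = \left(-282\right) \left(- \frac{20}{400197}\right) = \frac{1880}{133399}$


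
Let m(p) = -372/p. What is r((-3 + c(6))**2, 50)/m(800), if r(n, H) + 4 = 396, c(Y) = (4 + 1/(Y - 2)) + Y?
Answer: -78400/93 ≈ -843.01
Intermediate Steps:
c(Y) = 4 + Y + 1/(-2 + Y) (c(Y) = (4 + 1/(-2 + Y)) + Y = 4 + Y + 1/(-2 + Y))
r(n, H) = 392 (r(n, H) = -4 + 396 = 392)
r((-3 + c(6))**2, 50)/m(800) = 392/((-372/800)) = 392/((-372*1/800)) = 392/(-93/200) = 392*(-200/93) = -78400/93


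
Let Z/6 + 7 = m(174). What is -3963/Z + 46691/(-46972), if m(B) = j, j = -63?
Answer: 6939159/822010 ≈ 8.4417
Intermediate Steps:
m(B) = -63
Z = -420 (Z = -42 + 6*(-63) = -42 - 378 = -420)
-3963/Z + 46691/(-46972) = -3963/(-420) + 46691/(-46972) = -3963*(-1/420) + 46691*(-1/46972) = 1321/140 - 46691/46972 = 6939159/822010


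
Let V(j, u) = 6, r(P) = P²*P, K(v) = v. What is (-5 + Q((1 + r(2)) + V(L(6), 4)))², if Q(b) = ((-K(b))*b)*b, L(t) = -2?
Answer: 11424400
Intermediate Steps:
r(P) = P³
Q(b) = -b³ (Q(b) = ((-b)*b)*b = (-b²)*b = -b³)
(-5 + Q((1 + r(2)) + V(L(6), 4)))² = (-5 - ((1 + 2³) + 6)³)² = (-5 - ((1 + 8) + 6)³)² = (-5 - (9 + 6)³)² = (-5 - 1*15³)² = (-5 - 1*3375)² = (-5 - 3375)² = (-3380)² = 11424400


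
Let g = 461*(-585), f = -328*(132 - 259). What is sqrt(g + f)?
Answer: I*sqrt(228029) ≈ 477.52*I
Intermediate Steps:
f = 41656 (f = -328*(-127) = 41656)
g = -269685
sqrt(g + f) = sqrt(-269685 + 41656) = sqrt(-228029) = I*sqrt(228029)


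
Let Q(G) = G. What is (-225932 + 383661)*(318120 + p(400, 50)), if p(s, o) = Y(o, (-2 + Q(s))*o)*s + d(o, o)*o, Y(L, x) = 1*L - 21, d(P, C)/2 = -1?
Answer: 51990632980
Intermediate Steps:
d(P, C) = -2 (d(P, C) = 2*(-1) = -2)
Y(L, x) = -21 + L (Y(L, x) = L - 21 = -21 + L)
p(s, o) = -2*o + s*(-21 + o) (p(s, o) = (-21 + o)*s - 2*o = s*(-21 + o) - 2*o = -2*o + s*(-21 + o))
(-225932 + 383661)*(318120 + p(400, 50)) = (-225932 + 383661)*(318120 + (-2*50 + 400*(-21 + 50))) = 157729*(318120 + (-100 + 400*29)) = 157729*(318120 + (-100 + 11600)) = 157729*(318120 + 11500) = 157729*329620 = 51990632980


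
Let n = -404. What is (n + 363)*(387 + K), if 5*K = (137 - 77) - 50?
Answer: -15949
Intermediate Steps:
K = 2 (K = ((137 - 77) - 50)/5 = (60 - 50)/5 = (1/5)*10 = 2)
(n + 363)*(387 + K) = (-404 + 363)*(387 + 2) = -41*389 = -15949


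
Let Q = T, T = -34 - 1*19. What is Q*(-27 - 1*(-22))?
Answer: 265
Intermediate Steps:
T = -53 (T = -34 - 19 = -53)
Q = -53
Q*(-27 - 1*(-22)) = -53*(-27 - 1*(-22)) = -53*(-27 + 22) = -53*(-5) = 265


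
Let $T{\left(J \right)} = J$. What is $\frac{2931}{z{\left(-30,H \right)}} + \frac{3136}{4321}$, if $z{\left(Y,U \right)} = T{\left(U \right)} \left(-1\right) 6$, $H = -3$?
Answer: $\frac{4240433}{25926} \approx 163.56$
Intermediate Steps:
$z{\left(Y,U \right)} = - 6 U$ ($z{\left(Y,U \right)} = U \left(-1\right) 6 = - U 6 = - 6 U$)
$\frac{2931}{z{\left(-30,H \right)}} + \frac{3136}{4321} = \frac{2931}{\left(-6\right) \left(-3\right)} + \frac{3136}{4321} = \frac{2931}{18} + 3136 \cdot \frac{1}{4321} = 2931 \cdot \frac{1}{18} + \frac{3136}{4321} = \frac{977}{6} + \frac{3136}{4321} = \frac{4240433}{25926}$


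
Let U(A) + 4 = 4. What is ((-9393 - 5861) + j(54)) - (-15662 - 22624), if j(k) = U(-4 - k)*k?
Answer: 23032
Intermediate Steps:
U(A) = 0 (U(A) = -4 + 4 = 0)
j(k) = 0 (j(k) = 0*k = 0)
((-9393 - 5861) + j(54)) - (-15662 - 22624) = ((-9393 - 5861) + 0) - (-15662 - 22624) = (-15254 + 0) - 1*(-38286) = -15254 + 38286 = 23032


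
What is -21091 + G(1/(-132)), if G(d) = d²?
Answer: -367489583/17424 ≈ -21091.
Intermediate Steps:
-21091 + G(1/(-132)) = -21091 + (1/(-132))² = -21091 + (-1/132)² = -21091 + 1/17424 = -367489583/17424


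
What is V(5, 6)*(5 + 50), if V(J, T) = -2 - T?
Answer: -440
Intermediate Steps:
V(5, 6)*(5 + 50) = (-2 - 1*6)*(5 + 50) = (-2 - 6)*55 = -8*55 = -440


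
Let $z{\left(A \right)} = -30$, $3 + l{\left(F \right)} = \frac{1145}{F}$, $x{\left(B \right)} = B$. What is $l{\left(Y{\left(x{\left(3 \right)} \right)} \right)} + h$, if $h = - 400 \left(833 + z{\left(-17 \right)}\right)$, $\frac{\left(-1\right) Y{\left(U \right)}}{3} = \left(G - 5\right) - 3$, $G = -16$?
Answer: $- \frac{23125471}{72} \approx -3.2119 \cdot 10^{5}$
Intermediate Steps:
$Y{\left(U \right)} = 72$ ($Y{\left(U \right)} = - 3 \left(\left(-16 - 5\right) - 3\right) = - 3 \left(-21 - 3\right) = \left(-3\right) \left(-24\right) = 72$)
$l{\left(F \right)} = -3 + \frac{1145}{F}$
$h = -321200$ ($h = - 400 \left(833 - 30\right) = \left(-400\right) 803 = -321200$)
$l{\left(Y{\left(x{\left(3 \right)} \right)} \right)} + h = \left(-3 + \frac{1145}{72}\right) - 321200 = \frac{929}{72} - 321200 = - \frac{23125471}{72}$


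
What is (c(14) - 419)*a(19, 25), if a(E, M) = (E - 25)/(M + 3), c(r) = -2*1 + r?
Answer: 1221/14 ≈ 87.214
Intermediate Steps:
c(r) = -2 + r
a(E, M) = (-25 + E)/(3 + M)
(c(14) - 419)*a(19, 25) = ((-2 + 14) - 419)*((-25 + 19)/(3 + 25)) = (12 - 419)*(-6/28) = -407*(-6)/28 = -407*(-3/14) = 1221/14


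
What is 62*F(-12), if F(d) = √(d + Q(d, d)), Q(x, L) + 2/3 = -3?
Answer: 62*I*√141/3 ≈ 245.4*I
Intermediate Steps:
Q(x, L) = -11/3 (Q(x, L) = -⅔ - 3 = -11/3)
F(d) = √(-11/3 + d) (F(d) = √(d - 11/3) = √(-11/3 + d))
62*F(-12) = 62*(√(-33 + 9*(-12))/3) = 62*(√(-33 - 108)/3) = 62*(√(-141)/3) = 62*((I*√141)/3) = 62*(I*√141/3) = 62*I*√141/3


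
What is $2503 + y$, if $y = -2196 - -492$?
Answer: $799$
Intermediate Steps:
$y = -1704$ ($y = -2196 + 492 = -1704$)
$2503 + y = 2503 - 1704 = 799$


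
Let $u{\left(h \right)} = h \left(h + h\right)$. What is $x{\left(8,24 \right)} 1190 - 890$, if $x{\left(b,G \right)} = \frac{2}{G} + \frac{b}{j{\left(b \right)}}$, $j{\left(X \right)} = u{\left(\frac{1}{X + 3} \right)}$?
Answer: $\frac{3451015}{6} \approx 5.7517 \cdot 10^{5}$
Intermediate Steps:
$u{\left(h \right)} = 2 h^{2}$ ($u{\left(h \right)} = h 2 h = 2 h^{2}$)
$j{\left(X \right)} = \frac{2}{\left(3 + X\right)^{2}}$ ($j{\left(X \right)} = 2 \left(\frac{1}{X + 3}\right)^{2} = 2 \left(\frac{1}{3 + X}\right)^{2} = \frac{2}{\left(3 + X\right)^{2}}$)
$x{\left(b,G \right)} = \frac{2}{G} + \frac{b \left(3 + b\right)^{2}}{2}$ ($x{\left(b,G \right)} = \frac{2}{G} + \frac{b}{2 \frac{1}{\left(3 + b\right)^{2}}} = \frac{2}{G} + b \frac{\left(3 + b\right)^{2}}{2} = \frac{2}{G} + \frac{b \left(3 + b\right)^{2}}{2}$)
$x{\left(8,24 \right)} 1190 - 890 = \left(\frac{2}{24} + \frac{1}{2} \cdot 8 \left(3 + 8\right)^{2}\right) 1190 - 890 = \left(2 \cdot \frac{1}{24} + \frac{1}{2} \cdot 8 \cdot 11^{2}\right) 1190 - 890 = \left(\frac{1}{12} + \frac{1}{2} \cdot 8 \cdot 121\right) 1190 - 890 = \left(\frac{1}{12} + 484\right) 1190 - 890 = \frac{5809}{12} \cdot 1190 - 890 = \frac{3456355}{6} - 890 = \frac{3451015}{6}$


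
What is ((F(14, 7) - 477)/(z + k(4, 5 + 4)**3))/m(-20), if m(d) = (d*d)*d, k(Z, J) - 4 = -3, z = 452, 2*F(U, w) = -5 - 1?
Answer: 1/7550 ≈ 0.00013245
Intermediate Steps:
F(U, w) = -3 (F(U, w) = (-5 - 1)/2 = (1/2)*(-6) = -3)
k(Z, J) = 1 (k(Z, J) = 4 - 3 = 1)
m(d) = d**3 (m(d) = d**2*d = d**3)
((F(14, 7) - 477)/(z + k(4, 5 + 4)**3))/m(-20) = ((-3 - 477)/(452 + 1**3))/((-20)**3) = -480/(452 + 1)/(-8000) = -480/453*(-1/8000) = -480*1/453*(-1/8000) = -160/151*(-1/8000) = 1/7550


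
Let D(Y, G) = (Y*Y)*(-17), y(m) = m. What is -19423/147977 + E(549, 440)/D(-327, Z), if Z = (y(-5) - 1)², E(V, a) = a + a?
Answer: -35437213199/268991554761 ≈ -0.13174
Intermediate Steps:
E(V, a) = 2*a
Z = 36 (Z = (-5 - 1)² = (-6)² = 36)
D(Y, G) = -17*Y² (D(Y, G) = Y²*(-17) = -17*Y²)
-19423/147977 + E(549, 440)/D(-327, Z) = -19423/147977 + (2*440)/((-17*(-327)²)) = -19423*1/147977 + 880/((-17*106929)) = -19423/147977 + 880/(-1817793) = -19423/147977 + 880*(-1/1817793) = -19423/147977 - 880/1817793 = -35437213199/268991554761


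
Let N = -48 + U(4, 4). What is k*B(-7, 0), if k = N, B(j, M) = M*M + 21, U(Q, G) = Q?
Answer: -924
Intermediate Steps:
B(j, M) = 21 + M² (B(j, M) = M² + 21 = 21 + M²)
N = -44 (N = -48 + 4 = -44)
k = -44
k*B(-7, 0) = -44*(21 + 0²) = -44*(21 + 0) = -44*21 = -924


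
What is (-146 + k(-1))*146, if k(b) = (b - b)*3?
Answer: -21316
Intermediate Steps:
k(b) = 0 (k(b) = 0*3 = 0)
(-146 + k(-1))*146 = (-146 + 0)*146 = -146*146 = -21316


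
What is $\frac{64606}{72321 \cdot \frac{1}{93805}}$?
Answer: $\frac{6060365830}{72321} \approx 83798.0$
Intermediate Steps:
$\frac{64606}{72321 \cdot \frac{1}{93805}} = \frac{64606}{\frac{72321}{93805}} = 64606 \cdot \frac{93805}{72321} = \frac{6060365830}{72321}$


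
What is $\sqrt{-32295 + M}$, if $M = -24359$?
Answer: $i \sqrt{56654} \approx 238.02 i$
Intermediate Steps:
$\sqrt{-32295 + M} = \sqrt{-32295 - 24359} = \sqrt{-56654} = i \sqrt{56654}$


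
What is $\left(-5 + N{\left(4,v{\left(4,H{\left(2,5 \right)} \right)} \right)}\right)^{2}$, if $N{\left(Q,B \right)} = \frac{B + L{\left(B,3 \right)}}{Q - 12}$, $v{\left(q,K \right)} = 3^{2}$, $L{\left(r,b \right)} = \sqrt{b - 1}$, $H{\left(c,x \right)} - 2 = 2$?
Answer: $\frac{\left(49 + \sqrt{2}\right)^{2}}{64} \approx 39.712$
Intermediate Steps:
$H{\left(c,x \right)} = 4$ ($H{\left(c,x \right)} = 2 + 2 = 4$)
$L{\left(r,b \right)} = \sqrt{-1 + b}$
$v{\left(q,K \right)} = 9$
$N{\left(Q,B \right)} = \frac{B + \sqrt{2}}{-12 + Q}$ ($N{\left(Q,B \right)} = \frac{B + \sqrt{-1 + 3}}{Q - 12} = \frac{B + \sqrt{2}}{-12 + Q}$)
$\left(-5 + N{\left(4,v{\left(4,H{\left(2,5 \right)} \right)} \right)}\right)^{2} = \left(-5 + \frac{9 + \sqrt{2}}{-12 + 4}\right)^{2} = \left(-5 + \frac{9 + \sqrt{2}}{-8}\right)^{2} = \left(-5 - \frac{9 + \sqrt{2}}{8}\right)^{2} = \left(-5 - \left(\frac{9}{8} + \frac{\sqrt{2}}{8}\right)\right)^{2} = \left(- \frac{49}{8} - \frac{\sqrt{2}}{8}\right)^{2}$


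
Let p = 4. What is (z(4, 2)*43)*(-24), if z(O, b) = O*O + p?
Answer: -20640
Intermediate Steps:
z(O, b) = 4 + O² (z(O, b) = O*O + 4 = O² + 4 = 4 + O²)
(z(4, 2)*43)*(-24) = ((4 + 4²)*43)*(-24) = ((4 + 16)*43)*(-24) = (20*43)*(-24) = 860*(-24) = -20640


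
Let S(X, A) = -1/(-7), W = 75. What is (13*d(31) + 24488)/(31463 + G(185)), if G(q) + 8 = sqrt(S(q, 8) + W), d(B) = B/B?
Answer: 5394752685/6925918649 - 24501*sqrt(3682)/6925918649 ≈ 0.77871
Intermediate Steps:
d(B) = 1
S(X, A) = 1/7 (S(X, A) = -1*(-1/7) = 1/7)
G(q) = -8 + sqrt(3682)/7 (G(q) = -8 + sqrt(1/7 + 75) = -8 + sqrt(526/7) = -8 + sqrt(3682)/7)
(13*d(31) + 24488)/(31463 + G(185)) = (13*1 + 24488)/(31463 + (-8 + sqrt(3682)/7)) = (13 + 24488)/(31455 + sqrt(3682)/7) = 24501/(31455 + sqrt(3682)/7)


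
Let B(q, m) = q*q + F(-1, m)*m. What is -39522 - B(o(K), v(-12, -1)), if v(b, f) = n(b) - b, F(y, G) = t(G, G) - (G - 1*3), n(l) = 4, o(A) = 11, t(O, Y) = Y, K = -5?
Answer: -39691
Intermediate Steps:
F(y, G) = 3 (F(y, G) = G - (G - 1*3) = G - (G - 3) = G - (-3 + G) = G + (3 - G) = 3)
v(b, f) = 4 - b
B(q, m) = q² + 3*m (B(q, m) = q*q + 3*m = q² + 3*m)
-39522 - B(o(K), v(-12, -1)) = -39522 - (11² + 3*(4 - 1*(-12))) = -39522 - (121 + 3*(4 + 12)) = -39522 - (121 + 3*16) = -39522 - (121 + 48) = -39522 - 1*169 = -39522 - 169 = -39691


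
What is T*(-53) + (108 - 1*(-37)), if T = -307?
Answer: 16416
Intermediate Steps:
T*(-53) + (108 - 1*(-37)) = -307*(-53) + (108 - 1*(-37)) = 16271 + (108 + 37) = 16271 + 145 = 16416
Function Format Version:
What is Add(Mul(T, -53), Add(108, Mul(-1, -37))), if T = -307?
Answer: 16416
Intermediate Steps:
Add(Mul(T, -53), Add(108, Mul(-1, -37))) = Add(Mul(-307, -53), Add(108, Mul(-1, -37))) = Add(16271, Add(108, 37)) = Add(16271, 145) = 16416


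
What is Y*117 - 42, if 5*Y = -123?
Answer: -14601/5 ≈ -2920.2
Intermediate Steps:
Y = -123/5 (Y = (⅕)*(-123) = -123/5 ≈ -24.600)
Y*117 - 42 = -123/5*117 - 42 = -14391/5 - 42 = -14601/5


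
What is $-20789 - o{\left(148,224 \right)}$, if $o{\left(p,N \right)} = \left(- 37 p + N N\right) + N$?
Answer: $-65713$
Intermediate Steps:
$o{\left(p,N \right)} = N + N^{2} - 37 p$ ($o{\left(p,N \right)} = \left(- 37 p + N^{2}\right) + N = \left(N^{2} - 37 p\right) + N = N + N^{2} - 37 p$)
$-20789 - o{\left(148,224 \right)} = -20789 - \left(224 + 224^{2} - 5476\right) = -20789 - \left(224 + 50176 - 5476\right) = -20789 - 44924 = -65713$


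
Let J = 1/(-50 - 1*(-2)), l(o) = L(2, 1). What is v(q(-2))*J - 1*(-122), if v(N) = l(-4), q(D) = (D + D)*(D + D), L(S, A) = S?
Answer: 2927/24 ≈ 121.96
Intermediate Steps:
q(D) = 4*D² (q(D) = (2*D)*(2*D) = 4*D²)
l(o) = 2
v(N) = 2
J = -1/48 (J = 1/(-50 + 2) = 1/(-48) = -1/48 ≈ -0.020833)
v(q(-2))*J - 1*(-122) = 2*(-1/48) - 1*(-122) = -1/24 + 122 = 2927/24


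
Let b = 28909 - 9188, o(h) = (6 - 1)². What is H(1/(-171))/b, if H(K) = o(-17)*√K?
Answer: 25*I*√19/1124097 ≈ 9.6942e-5*I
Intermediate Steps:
o(h) = 25 (o(h) = 5² = 25)
b = 19721
H(K) = 25*√K
H(1/(-171))/b = (25*√(1/(-171)))/19721 = (25*√(-1/171))*(1/19721) = (25*(I*√19/57))*(1/19721) = (25*I*√19/57)*(1/19721) = 25*I*√19/1124097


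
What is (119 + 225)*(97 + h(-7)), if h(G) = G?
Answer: 30960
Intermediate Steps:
(119 + 225)*(97 + h(-7)) = (119 + 225)*(97 - 7) = 344*90 = 30960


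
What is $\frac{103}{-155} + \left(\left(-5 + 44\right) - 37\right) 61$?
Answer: $\frac{18807}{155} \approx 121.34$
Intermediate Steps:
$\frac{103}{-155} + \left(\left(-5 + 44\right) - 37\right) 61 = 103 \left(- \frac{1}{155}\right) + \left(39 - 37\right) 61 = - \frac{103}{155} + 2 \cdot 61 = - \frac{103}{155} + 122 = \frac{18807}{155}$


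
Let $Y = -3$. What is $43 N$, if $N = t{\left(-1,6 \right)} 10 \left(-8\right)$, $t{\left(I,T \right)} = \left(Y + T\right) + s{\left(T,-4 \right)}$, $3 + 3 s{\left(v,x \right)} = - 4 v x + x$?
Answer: $- \frac{337120}{3} \approx -1.1237 \cdot 10^{5}$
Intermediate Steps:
$s{\left(v,x \right)} = -1 + \frac{x}{3} - \frac{4 v x}{3}$ ($s{\left(v,x \right)} = -1 + \frac{- 4 v x + x}{3} = -1 + \frac{x - 4 v x}{3} = -1 - \left(- \frac{x}{3} + \frac{4 v x}{3}\right) = -1 + \frac{x}{3} - \frac{4 v x}{3}$)
$t{\left(I,T \right)} = - \frac{16}{3} + \frac{19 T}{3}$ ($t{\left(I,T \right)} = \left(-3 + T\right) - \left(\frac{7}{3} + \frac{4}{3} T \left(-4\right)\right) = \left(-3 + T\right) - \left(\frac{7}{3} - \frac{16 T}{3}\right) = \left(-3 + T\right) + \left(- \frac{7}{3} + \frac{16 T}{3}\right) = - \frac{16}{3} + \frac{19 T}{3}$)
$N = - \frac{7840}{3}$ ($N = \left(- \frac{16}{3} + \frac{19}{3} \cdot 6\right) 10 \left(-8\right) = \left(- \frac{16}{3} + 38\right) 10 \left(-8\right) = \frac{98}{3} \cdot 10 \left(-8\right) = \frac{980}{3} \left(-8\right) = - \frac{7840}{3} \approx -2613.3$)
$43 N = 43 \left(- \frac{7840}{3}\right) = - \frac{337120}{3}$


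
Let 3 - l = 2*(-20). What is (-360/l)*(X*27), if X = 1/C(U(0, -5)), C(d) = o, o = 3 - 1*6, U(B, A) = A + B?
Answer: 3240/43 ≈ 75.349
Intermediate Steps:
o = -3 (o = 3 - 6 = -3)
l = 43 (l = 3 - 2*(-20) = 3 - 1*(-40) = 3 + 40 = 43)
C(d) = -3
X = -1/3 (X = 1/(-3) = -1/3 ≈ -0.33333)
(-360/l)*(X*27) = (-360/43)*(-1/3*27) = -360*1/43*(-9) = -360/43*(-9) = 3240/43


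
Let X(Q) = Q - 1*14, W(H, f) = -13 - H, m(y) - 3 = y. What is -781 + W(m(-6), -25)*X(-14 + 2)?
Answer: -521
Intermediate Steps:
m(y) = 3 + y
X(Q) = -14 + Q (X(Q) = Q - 14 = -14 + Q)
-781 + W(m(-6), -25)*X(-14 + 2) = -781 + (-13 - (3 - 6))*(-14 + (-14 + 2)) = -781 + (-13 - 1*(-3))*(-14 - 12) = -781 + (-13 + 3)*(-26) = -781 - 10*(-26) = -781 + 260 = -521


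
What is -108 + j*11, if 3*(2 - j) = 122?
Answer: -1600/3 ≈ -533.33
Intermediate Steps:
j = -116/3 (j = 2 - ⅓*122 = 2 - 122/3 = -116/3 ≈ -38.667)
-108 + j*11 = -108 - 116/3*11 = -108 - 1276/3 = -1600/3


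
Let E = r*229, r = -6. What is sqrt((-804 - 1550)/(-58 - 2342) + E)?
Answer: I*sqrt(4942869)/60 ≈ 37.054*I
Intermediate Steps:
E = -1374 (E = -6*229 = -1374)
sqrt((-804 - 1550)/(-58 - 2342) + E) = sqrt((-804 - 1550)/(-58 - 2342) - 1374) = sqrt(-2354/(-2400) - 1374) = sqrt(-2354*(-1/2400) - 1374) = sqrt(1177/1200 - 1374) = sqrt(-1647623/1200) = I*sqrt(4942869)/60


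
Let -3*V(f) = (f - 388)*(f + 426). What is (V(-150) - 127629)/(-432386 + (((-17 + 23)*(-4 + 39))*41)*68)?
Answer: -78133/153094 ≈ -0.51036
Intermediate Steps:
V(f) = -(-388 + f)*(426 + f)/3 (V(f) = -(f - 388)*(f + 426)/3 = -(-388 + f)*(426 + f)/3)
(V(-150) - 127629)/(-432386 + (((-17 + 23)*(-4 + 39))*41)*68) = ((55096 - 38/3*(-150) - ⅓*(-150)²) - 127629)/(-432386 + (((-17 + 23)*(-4 + 39))*41)*68) = ((55096 + 1900 - ⅓*22500) - 127629)/(-432386 + ((6*35)*41)*68) = ((55096 + 1900 - 7500) - 127629)/(-432386 + (210*41)*68) = (49496 - 127629)/(-432386 + 8610*68) = -78133/(-432386 + 585480) = -78133/153094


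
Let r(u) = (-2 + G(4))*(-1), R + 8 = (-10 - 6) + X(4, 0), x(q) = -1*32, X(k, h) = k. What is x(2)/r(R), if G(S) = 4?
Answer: 16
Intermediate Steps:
x(q) = -32
R = -20 (R = -8 + ((-10 - 6) + 4) = -8 + (-16 + 4) = -8 - 12 = -20)
r(u) = -2 (r(u) = (-2 + 4)*(-1) = 2*(-1) = -2)
x(2)/r(R) = -32/(-2) = -32*(-½) = 16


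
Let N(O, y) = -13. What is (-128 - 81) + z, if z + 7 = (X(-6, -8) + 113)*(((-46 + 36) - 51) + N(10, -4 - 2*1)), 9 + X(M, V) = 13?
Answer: -8874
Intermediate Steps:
X(M, V) = 4 (X(M, V) = -9 + 13 = 4)
z = -8665 (z = -7 + (4 + 113)*(((-46 + 36) - 51) - 13) = -7 + 117*((-10 - 51) - 13) = -7 + 117*(-61 - 13) = -7 + 117*(-74) = -7 - 8658 = -8665)
(-128 - 81) + z = (-128 - 81) - 8665 = -209 - 8665 = -8874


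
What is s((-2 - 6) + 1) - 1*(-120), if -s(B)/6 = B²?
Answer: -174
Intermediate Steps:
s(B) = -6*B²
s((-2 - 6) + 1) - 1*(-120) = -6*((-2 - 6) + 1)² - 1*(-120) = -6*(-8 + 1)² + 120 = -6*(-7)² + 120 = -6*49 + 120 = -294 + 120 = -174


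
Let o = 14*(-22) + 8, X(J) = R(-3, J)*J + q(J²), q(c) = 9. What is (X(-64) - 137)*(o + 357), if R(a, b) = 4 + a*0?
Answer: -21888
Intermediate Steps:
R(a, b) = 4 (R(a, b) = 4 + 0 = 4)
X(J) = 9 + 4*J (X(J) = 4*J + 9 = 9 + 4*J)
o = -300 (o = -308 + 8 = -300)
(X(-64) - 137)*(o + 357) = ((9 + 4*(-64)) - 137)*(-300 + 357) = ((9 - 256) - 137)*57 = (-247 - 137)*57 = -384*57 = -21888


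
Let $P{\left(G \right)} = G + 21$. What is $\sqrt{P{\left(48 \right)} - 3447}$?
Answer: $i \sqrt{3378} \approx 58.121 i$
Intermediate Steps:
$P{\left(G \right)} = 21 + G$
$\sqrt{P{\left(48 \right)} - 3447} = \sqrt{\left(21 + 48\right) - 3447} = \sqrt{69 - 3447} = \sqrt{-3378} = i \sqrt{3378}$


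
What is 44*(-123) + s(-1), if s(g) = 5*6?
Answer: -5382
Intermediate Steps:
s(g) = 30
44*(-123) + s(-1) = 44*(-123) + 30 = -5412 + 30 = -5382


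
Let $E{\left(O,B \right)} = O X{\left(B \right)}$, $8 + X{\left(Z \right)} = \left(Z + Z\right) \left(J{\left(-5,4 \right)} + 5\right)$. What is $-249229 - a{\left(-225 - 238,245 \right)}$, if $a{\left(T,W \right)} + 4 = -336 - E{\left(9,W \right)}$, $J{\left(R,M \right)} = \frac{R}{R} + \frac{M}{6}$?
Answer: $-219561$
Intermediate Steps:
$J{\left(R,M \right)} = 1 + \frac{M}{6}$ ($J{\left(R,M \right)} = 1 + M \frac{1}{6} = 1 + \frac{M}{6}$)
$X{\left(Z \right)} = -8 + \frac{40 Z}{3}$ ($X{\left(Z \right)} = -8 + \left(Z + Z\right) \left(\left(1 + \frac{1}{6} \cdot 4\right) + 5\right) = -8 + 2 Z \left(\left(1 + \frac{2}{3}\right) + 5\right) = -8 + 2 Z \left(\frac{5}{3} + 5\right) = -8 + 2 Z \frac{20}{3} = -8 + \frac{40 Z}{3}$)
$E{\left(O,B \right)} = O \left(-8 + \frac{40 B}{3}\right)$
$a{\left(T,W \right)} = -268 - 120 W$ ($a{\left(T,W \right)} = -4 - \left(336 + \frac{8}{3} \cdot 9 \left(-3 + 5 W\right)\right) = -4 - \left(264 + 120 W\right) = -268 - 120 W$)
$-249229 - a{\left(-225 - 238,245 \right)} = -249229 - \left(-268 - 29400\right) = -249229 - -29668 = -249229 + 29668 = -219561$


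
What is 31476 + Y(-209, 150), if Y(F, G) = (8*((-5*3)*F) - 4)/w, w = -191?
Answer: 5986840/191 ≈ 31345.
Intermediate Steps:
Y(F, G) = 4/191 + 120*F/191 (Y(F, G) = (8*((-5*3)*F) - 4)/(-191) = (8*(-15*F) - 4)*(-1/191) = (-120*F - 4)*(-1/191) = (-4 - 120*F)*(-1/191) = 4/191 + 120*F/191)
31476 + Y(-209, 150) = 31476 + (4/191 + (120/191)*(-209)) = 31476 + (4/191 - 25080/191) = 31476 - 25076/191 = 5986840/191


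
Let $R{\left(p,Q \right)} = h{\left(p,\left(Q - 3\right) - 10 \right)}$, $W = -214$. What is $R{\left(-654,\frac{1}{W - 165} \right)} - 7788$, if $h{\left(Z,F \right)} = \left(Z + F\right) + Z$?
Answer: $- \frac{3452312}{379} \approx -9109.0$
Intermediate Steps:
$h{\left(Z,F \right)} = F + 2 Z$ ($h{\left(Z,F \right)} = \left(F + Z\right) + Z = F + 2 Z$)
$R{\left(p,Q \right)} = -13 + Q + 2 p$ ($R{\left(p,Q \right)} = \left(\left(Q - 3\right) - 10\right) + 2 p = \left(\left(-3 + Q\right) - 10\right) + 2 p = \left(-13 + Q\right) + 2 p = -13 + Q + 2 p$)
$R{\left(-654,\frac{1}{W - 165} \right)} - 7788 = \left(-13 + \frac{1}{-214 - 165} + 2 \left(-654\right)\right) - 7788 = \left(-13 + \frac{1}{-379} - 1308\right) - 7788 = \left(-13 - \frac{1}{379} - 1308\right) - 7788 = - \frac{500660}{379} - 7788 = - \frac{3452312}{379}$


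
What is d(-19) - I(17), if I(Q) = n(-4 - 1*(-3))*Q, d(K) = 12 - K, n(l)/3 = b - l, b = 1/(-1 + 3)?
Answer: -91/2 ≈ -45.500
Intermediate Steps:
b = 1/2 ≈ 0.50000
n(l) = 3/2 - 3*l (n(l) = 3*(1/2 - l) = 3/2 - 3*l)
I(Q) = 9*Q/2 (I(Q) = (3/2 - 3*(-4 - 1*(-3)))*Q = (3/2 - 3*(-4 + 3))*Q = (3/2 - 3*(-1))*Q = (3/2 + 3)*Q = 9*Q/2)
d(-19) - I(17) = (12 - 1*(-19)) - 9*17/2 = (12 + 19) - 1*153/2 = 31 - 153/2 = -91/2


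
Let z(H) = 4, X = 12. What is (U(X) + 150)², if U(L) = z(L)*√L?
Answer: 22692 + 2400*√3 ≈ 26849.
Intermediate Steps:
U(L) = 4*√L
(U(X) + 150)² = (4*√12 + 150)² = (4*(2*√3) + 150)² = (8*√3 + 150)² = (150 + 8*√3)²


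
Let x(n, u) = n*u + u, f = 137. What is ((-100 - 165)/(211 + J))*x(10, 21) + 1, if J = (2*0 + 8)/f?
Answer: -1671508/5783 ≈ -289.04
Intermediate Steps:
J = 8/137 (J = (2*0 + 8)/137 = (0 + 8)*(1/137) = 8*(1/137) = 8/137 ≈ 0.058394)
x(n, u) = u + n*u
((-100 - 165)/(211 + J))*x(10, 21) + 1 = ((-100 - 165)/(211 + 8/137))*(21*(1 + 10)) + 1 = (-265/28915/137)*(21*11) + 1 = -265*137/28915*231 + 1 = -7261/5783*231 + 1 = -1677291/5783 + 1 = -1671508/5783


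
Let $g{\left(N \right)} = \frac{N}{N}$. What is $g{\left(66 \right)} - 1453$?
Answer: $-1452$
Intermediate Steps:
$g{\left(N \right)} = 1$
$g{\left(66 \right)} - 1453 = 1 - 1453 = -1452$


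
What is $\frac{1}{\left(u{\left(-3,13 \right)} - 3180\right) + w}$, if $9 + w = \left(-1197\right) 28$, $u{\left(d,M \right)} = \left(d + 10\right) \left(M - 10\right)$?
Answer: $- \frac{1}{36684} \approx -2.726 \cdot 10^{-5}$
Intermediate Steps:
$u{\left(d,M \right)} = \left(-10 + M\right) \left(10 + d\right)$ ($u{\left(d,M \right)} = \left(10 + d\right) \left(-10 + M\right) = \left(-10 + M\right) \left(10 + d\right)$)
$w = -33525$ ($w = -9 - 33516 = -33525$)
$\frac{1}{\left(u{\left(-3,13 \right)} - 3180\right) + w} = \frac{1}{\left(\left(-100 - -30 + 10 \cdot 13 + 13 \left(-3\right)\right) - 3180\right) - 33525} = \frac{1}{\left(\left(-100 + 30 + 130 - 39\right) - 3180\right) - 33525} = \frac{1}{\left(21 - 3180\right) - 33525} = \frac{1}{-3159 - 33525} = \frac{1}{-36684} = - \frac{1}{36684}$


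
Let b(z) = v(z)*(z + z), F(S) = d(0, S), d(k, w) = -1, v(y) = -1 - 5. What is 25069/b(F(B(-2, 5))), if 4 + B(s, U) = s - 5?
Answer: 25069/12 ≈ 2089.1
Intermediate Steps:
B(s, U) = -9 + s (B(s, U) = -4 + (s - 5) = -4 + (-5 + s) = -9 + s)
v(y) = -6
F(S) = -1
b(z) = -12*z (b(z) = -6*(z + z) = -12*z)
25069/b(F(B(-2, 5))) = 25069/((-12*(-1))) = 25069/12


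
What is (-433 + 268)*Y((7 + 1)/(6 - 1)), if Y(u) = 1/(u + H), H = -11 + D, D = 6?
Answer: 825/17 ≈ 48.529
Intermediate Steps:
H = -5 (H = -11 + 6 = -5)
Y(u) = 1/(-5 + u) (Y(u) = 1/(u - 5) = 1/(-5 + u))
(-433 + 268)*Y((7 + 1)/(6 - 1)) = (-433 + 268)/(-5 + (7 + 1)/(6 - 1)) = -165/(-5 + 8/5) = -165/(-17/5) = -165*(-5/17) = 825/17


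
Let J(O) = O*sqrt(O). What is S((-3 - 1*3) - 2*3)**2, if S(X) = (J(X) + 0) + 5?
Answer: (5 - 24*I*sqrt(3))**2 ≈ -1703.0 - 415.69*I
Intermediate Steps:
J(O) = O**(3/2)
S(X) = 5 + X**(3/2) (S(X) = (X**(3/2) + 0) + 5 = X**(3/2) + 5 = 5 + X**(3/2))
S((-3 - 1*3) - 2*3)**2 = (5 + ((-3 - 1*3) - 2*3)**(3/2))**2 = (5 + ((-3 - 3) - 6)**(3/2))**2 = (5 + (-6 - 6)**(3/2))**2 = (5 + (-12)**(3/2))**2 = (5 - 24*I*sqrt(3))**2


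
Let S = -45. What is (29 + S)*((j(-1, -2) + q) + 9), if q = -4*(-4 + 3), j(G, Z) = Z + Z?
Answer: -144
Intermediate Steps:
j(G, Z) = 2*Z
q = 4 (q = -4*(-1) = 4)
(29 + S)*((j(-1, -2) + q) + 9) = (29 - 45)*((2*(-2) + 4) + 9) = -16*((-4 + 4) + 9) = -16*(0 + 9) = -16*9 = -144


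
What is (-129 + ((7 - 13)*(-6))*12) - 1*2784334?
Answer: -2784031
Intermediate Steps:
(-129 + ((7 - 13)*(-6))*12) - 1*2784334 = (-129 - 6*(-6)*12) - 2784334 = (-129 + 36*12) - 2784334 = (-129 + 432) - 2784334 = 303 - 2784334 = -2784031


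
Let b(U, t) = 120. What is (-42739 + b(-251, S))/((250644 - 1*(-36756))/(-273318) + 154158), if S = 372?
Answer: -1941423307/7022311474 ≈ -0.27646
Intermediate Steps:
(-42739 + b(-251, S))/((250644 - 1*(-36756))/(-273318) + 154158) = (-42739 + 120)/((250644 - 1*(-36756))/(-273318) + 154158) = -42619/((250644 + 36756)*(-1/273318) + 154158) = -42619/(287400*(-1/273318) + 154158) = -42619/(-47900/45553 + 154158) = -42619/7022311474/45553 = -42619*45553/7022311474 = -1941423307/7022311474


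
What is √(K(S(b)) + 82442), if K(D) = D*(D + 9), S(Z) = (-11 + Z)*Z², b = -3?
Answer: 4*√6074 ≈ 311.74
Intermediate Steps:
S(Z) = Z²*(-11 + Z)
K(D) = D*(9 + D)
√(K(S(b)) + 82442) = √(((-3)²*(-11 - 3))*(9 + (-3)²*(-11 - 3)) + 82442) = √((9*(-14))*(9 + 9*(-14)) + 82442) = √(-126*(9 - 126) + 82442) = √(-126*(-117) + 82442) = √(14742 + 82442) = √97184 = 4*√6074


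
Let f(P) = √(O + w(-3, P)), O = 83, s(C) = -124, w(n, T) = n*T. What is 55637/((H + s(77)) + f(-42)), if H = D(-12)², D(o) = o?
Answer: 1112740/191 - 55637*√209/191 ≈ 1614.7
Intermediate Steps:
w(n, T) = T*n
f(P) = √(83 - 3*P) (f(P) = √(83 + P*(-3)) = √(83 - 3*P))
H = 144 (H = (-12)² = 144)
55637/((H + s(77)) + f(-42)) = 55637/((144 - 124) + √(83 - 3*(-42))) = 55637/(20 + √(83 + 126)) = 55637/(20 + √209)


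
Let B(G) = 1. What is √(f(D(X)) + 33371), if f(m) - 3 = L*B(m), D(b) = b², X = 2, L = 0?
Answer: √33374 ≈ 182.69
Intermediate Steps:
f(m) = 3 (f(m) = 3 + 0*1 = 3 + 0 = 3)
√(f(D(X)) + 33371) = √(3 + 33371) = √33374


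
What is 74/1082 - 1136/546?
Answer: -297187/147693 ≈ -2.0122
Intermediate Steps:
74/1082 - 1136/546 = 74*(1/1082) - 1136*1/546 = 37/541 - 568/273 = -297187/147693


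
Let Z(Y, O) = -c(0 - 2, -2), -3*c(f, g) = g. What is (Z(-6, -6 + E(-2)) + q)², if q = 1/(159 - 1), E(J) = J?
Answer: 97969/224676 ≈ 0.43605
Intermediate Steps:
c(f, g) = -g/3
q = 1/158 ≈ 0.0063291
Z(Y, O) = -⅔ (Z(Y, O) = -(-1)*(-2)/3 = -1*⅔ = -⅔)
(Z(-6, -6 + E(-2)) + q)² = (-⅔ + 1/158)² = (-313/474)² = 97969/224676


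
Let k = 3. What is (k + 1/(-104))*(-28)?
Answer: -2177/26 ≈ -83.731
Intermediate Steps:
(k + 1/(-104))*(-28) = (3 + 1/(-104))*(-28) = (3 - 1/104)*(-28) = (311/104)*(-28) = -2177/26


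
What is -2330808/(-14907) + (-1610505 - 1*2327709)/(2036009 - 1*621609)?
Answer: 539664646517/3514076800 ≈ 153.57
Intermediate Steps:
-2330808/(-14907) + (-1610505 - 1*2327709)/(2036009 - 1*621609) = -2330808*(-1/14907) + (-1610505 - 2327709)/(2036009 - 621609) = 776936/4969 - 3938214/1414400 = 776936/4969 - 3938214*1/1414400 = 776936/4969 - 1969107/707200 = 539664646517/3514076800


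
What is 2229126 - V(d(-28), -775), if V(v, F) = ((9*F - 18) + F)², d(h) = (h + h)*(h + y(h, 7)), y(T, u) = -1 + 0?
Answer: -58112698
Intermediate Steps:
y(T, u) = -1
d(h) = 2*h*(-1 + h) (d(h) = (h + h)*(h - 1) = (2*h)*(-1 + h) = 2*h*(-1 + h))
V(v, F) = (-18 + 10*F)² (V(v, F) = ((-18 + 9*F) + F)² = (-18 + 10*F)²)
2229126 - V(d(-28), -775) = 2229126 - 4*(-9 + 5*(-775))² = 2229126 - 4*(-9 - 3875)² = 2229126 - 4*(-3884)² = 2229126 - 4*15085456 = 2229126 - 1*60341824 = 2229126 - 60341824 = -58112698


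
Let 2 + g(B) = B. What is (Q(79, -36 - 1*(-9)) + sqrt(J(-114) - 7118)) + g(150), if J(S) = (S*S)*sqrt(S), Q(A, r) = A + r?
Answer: 200 + sqrt(-7118 + 12996*I*sqrt(114)) ≈ 456.73 + 270.24*I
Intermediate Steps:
g(B) = -2 + B
J(S) = S**(5/2) (J(S) = S**2*sqrt(S) = S**(5/2))
(Q(79, -36 - 1*(-9)) + sqrt(J(-114) - 7118)) + g(150) = ((79 + (-36 - 1*(-9))) + sqrt((-114)**(5/2) - 7118)) + (-2 + 150) = ((79 + (-36 + 9)) + sqrt(12996*I*sqrt(114) - 7118)) + 148 = ((79 - 27) + sqrt(-7118 + 12996*I*sqrt(114))) + 148 = (52 + sqrt(-7118 + 12996*I*sqrt(114))) + 148 = 200 + sqrt(-7118 + 12996*I*sqrt(114))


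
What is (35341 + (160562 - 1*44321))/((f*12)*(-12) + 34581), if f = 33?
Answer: 151582/29829 ≈ 5.0817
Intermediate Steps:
(35341 + (160562 - 1*44321))/((f*12)*(-12) + 34581) = (35341 + (160562 - 1*44321))/((33*12)*(-12) + 34581) = (35341 + (160562 - 44321))/(396*(-12) + 34581) = (35341 + 116241)/(-4752 + 34581) = 151582/29829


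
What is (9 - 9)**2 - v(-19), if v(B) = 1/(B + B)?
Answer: 1/38 ≈ 0.026316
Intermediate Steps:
v(B) = 1/(2*B)
(9 - 9)**2 - v(-19) = (9 - 9)**2 - 1/(2*(-19)) = 0**2 - (-1)/(2*19) = 0 - 1*(-1/38) = 0 + 1/38 = 1/38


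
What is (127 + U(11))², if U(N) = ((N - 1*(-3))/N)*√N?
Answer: 177615/11 + 3556*√11/11 ≈ 17219.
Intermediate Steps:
U(N) = (3 + N)/√N (U(N) = ((N + 3)/N)*√N = ((3 + N)/N)*√N = (3 + N)/√N)
(127 + U(11))² = (127 + (3 + 11)/√11)² = (127 + (√11/11)*14)² = (127 + 14*√11/11)²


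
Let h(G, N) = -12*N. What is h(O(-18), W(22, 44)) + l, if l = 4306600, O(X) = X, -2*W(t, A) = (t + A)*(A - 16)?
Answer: 4317688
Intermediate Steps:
W(t, A) = -(-16 + A)*(A + t)/2 (W(t, A) = -(t + A)*(A - 16)/2 = -(A + t)*(-16 + A)/2 = -(-16 + A)*(A + t)/2)
h(O(-18), W(22, 44)) + l = -12*(8*44 + 8*22 - 1/2*44**2 - 1/2*44*22) + 4306600 = -12*(352 + 176 - 1/2*1936 - 484) + 4306600 = -12*(352 + 176 - 968 - 484) + 4306600 = -12*(-924) + 4306600 = 11088 + 4306600 = 4317688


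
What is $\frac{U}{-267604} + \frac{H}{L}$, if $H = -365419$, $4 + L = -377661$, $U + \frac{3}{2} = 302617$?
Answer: $- \frac{32999393463}{202129329320} \approx -0.16326$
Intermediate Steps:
$U = \frac{605231}{2}$ ($U = - \frac{3}{2} + 302617 = \frac{605231}{2} \approx 3.0262 \cdot 10^{5}$)
$L = -377665$ ($L = -4 - 377661 = -377665$)
$\frac{U}{-267604} + \frac{H}{L} = \frac{605231}{2 \left(-267604\right)} - \frac{365419}{-377665} = \frac{605231}{2} \left(- \frac{1}{267604}\right) - - \frac{365419}{377665} = - \frac{605231}{535208} + \frac{365419}{377665} = - \frac{32999393463}{202129329320}$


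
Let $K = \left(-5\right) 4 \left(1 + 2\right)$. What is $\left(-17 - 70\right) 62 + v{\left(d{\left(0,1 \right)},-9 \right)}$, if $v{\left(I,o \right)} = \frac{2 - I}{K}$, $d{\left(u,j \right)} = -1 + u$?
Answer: $- \frac{107881}{20} \approx -5394.0$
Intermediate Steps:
$K = -60$ ($K = \left(-20\right) 3 = -60$)
$v{\left(I,o \right)} = - \frac{1}{30} + \frac{I}{60}$ ($v{\left(I,o \right)} = \frac{2 - I}{-60} = \left(2 - I\right) \left(- \frac{1}{60}\right) = - \frac{1}{30} + \frac{I}{60}$)
$\left(-17 - 70\right) 62 + v{\left(d{\left(0,1 \right)},-9 \right)} = \left(-17 - 70\right) 62 - \left(\frac{1}{30} - \frac{-1 + 0}{60}\right) = \left(-17 - 70\right) 62 + \left(- \frac{1}{30} + \frac{1}{60} \left(-1\right)\right) = \left(-87\right) 62 - \frac{1}{20} = -5394 - \frac{1}{20} = - \frac{107881}{20}$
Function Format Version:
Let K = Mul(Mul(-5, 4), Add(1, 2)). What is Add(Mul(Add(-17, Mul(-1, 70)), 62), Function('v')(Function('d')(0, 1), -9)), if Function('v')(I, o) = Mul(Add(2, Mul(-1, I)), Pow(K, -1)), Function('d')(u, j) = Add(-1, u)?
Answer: Rational(-107881, 20) ≈ -5394.0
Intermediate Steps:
K = -60 (K = Mul(-20, 3) = -60)
Function('v')(I, o) = Add(Rational(-1, 30), Mul(Rational(1, 60), I)) (Function('v')(I, o) = Mul(Add(2, Mul(-1, I)), Pow(-60, -1)) = Mul(Add(2, Mul(-1, I)), Rational(-1, 60)) = Add(Rational(-1, 30), Mul(Rational(1, 60), I)))
Add(Mul(Add(-17, Mul(-1, 70)), 62), Function('v')(Function('d')(0, 1), -9)) = Add(Mul(Add(-17, Mul(-1, 70)), 62), Add(Rational(-1, 30), Mul(Rational(1, 60), Add(-1, 0)))) = Add(Mul(Add(-17, -70), 62), Add(Rational(-1, 30), Mul(Rational(1, 60), -1))) = Add(Mul(-87, 62), Add(Rational(-1, 30), Rational(-1, 60))) = Add(-5394, Rational(-1, 20)) = Rational(-107881, 20)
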